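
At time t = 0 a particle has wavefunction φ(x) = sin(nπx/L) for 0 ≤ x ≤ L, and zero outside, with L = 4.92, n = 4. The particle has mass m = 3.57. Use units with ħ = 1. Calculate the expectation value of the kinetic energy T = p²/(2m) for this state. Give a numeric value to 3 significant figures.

T = −(ħ²/2m) d²/dx², so ⟨T⟩ = −(ħ²/2m) ∫ φ*·φ'' dx / ∫|φ|² dx; with m = 3.57.
d/dx sin(nπx/L) = (nπ/L)·cos(nπx/L) and d²/dx² sin(nπx/L) = −(nπ/L)²·sin(nπx/L); on 0 ≤ x ≤ L, ∫sin²(nπx/L) dx = L/2 and ∫sin(nπx/L)·cos(nπx/L) dx = 0.
State is unnormalized: ∫|φ|² dx = 2.4600, and ∫φ*·(−ħ²/2m · φ'') dx = 2.2476, so ⟨T⟩ = 2.2476 / 2.4600.
⟨T⟩ = 0.91367.

0.914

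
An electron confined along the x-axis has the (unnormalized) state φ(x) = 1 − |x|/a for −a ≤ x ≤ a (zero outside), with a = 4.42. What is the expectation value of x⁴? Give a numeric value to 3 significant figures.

10.9

⟨x⁴⟩ = ∫ x⁴·|φ|² dx / ∫|φ|² dx (integrals over the domain).
φ is even, so ∫ over [−a, a] = 2∫₀ᵃ with φ = 1 − x/a there: ∫₀ᵃ (1 − x/a)² dx = a/3, ∫₀ᵃ x²(1 − x/a)² dx = a³/30, ∫₀ᵃ x⁴(1 − x/a)² dx = a⁵/105.
State is unnormalized: ∫|φ|² dx = 2.9467, and ∫φ*·x⁴·φ dx = 32.133, so ⟨x⁴⟩ = 32.133 / 2.9467.
⟨x⁴⟩ = 10.905.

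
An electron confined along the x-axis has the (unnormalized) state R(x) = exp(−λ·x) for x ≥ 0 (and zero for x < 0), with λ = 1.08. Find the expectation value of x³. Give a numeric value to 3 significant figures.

0.595

⟨x³⟩ = ∫ x³·|R|² dx / ∫|R|² dx (integrals over the domain).
Every integrand reduces to terms xʲ·e^(−2λx) on [0, ∞); use ∫₀^∞ xʲ·e^(−2λx) dx = j!/(2λ)^(j+1).
State is unnormalized: ∫|R|² dx = 0.46296, and ∫R*·x³·R dx = 0.27564, so ⟨x³⟩ = 0.27564 / 0.46296.
⟨x³⟩ = 0.59537.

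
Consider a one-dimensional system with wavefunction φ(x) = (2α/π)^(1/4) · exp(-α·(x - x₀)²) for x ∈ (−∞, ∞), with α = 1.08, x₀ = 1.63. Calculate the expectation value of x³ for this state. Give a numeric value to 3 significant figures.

⟨x³⟩ = ∫ x³·|φ|² dx (integrals over the domain).
Gaussian moments (u = x − x₀): ∫u^(2j)·e^(−2αu²) du = (2j−1)!!/(4α)^j · √(π/(2α)), odd powers integrate to 0; here √(π/(2α)) = 1.2060.
⟨x³⟩ = 5.4627.

5.46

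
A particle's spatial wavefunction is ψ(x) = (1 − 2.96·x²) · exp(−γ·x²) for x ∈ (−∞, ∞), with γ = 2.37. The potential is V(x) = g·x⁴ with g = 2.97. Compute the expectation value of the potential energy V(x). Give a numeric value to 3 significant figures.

⟨V⟩ = ∫ V(x)·|ψ|² dx / ∫|ψ|² dx.
Expand each integrand as polynomial × e^(−2γx²) and use ∫x^(2j)·e^(−2γx²) dx = (2j−1)!!/(4γ)^j · √(π/(2γ)), odd powers → 0; here √(π/(2γ)) = 0.81412.
State is unnormalized: ∫|ψ|² dx = 0.54383, and ∫ψ*·V(x)·ψ dx = 0.10411, so ⟨V⟩ = 0.10411 / 0.54383.
⟨V⟩ = 0.19143.

0.191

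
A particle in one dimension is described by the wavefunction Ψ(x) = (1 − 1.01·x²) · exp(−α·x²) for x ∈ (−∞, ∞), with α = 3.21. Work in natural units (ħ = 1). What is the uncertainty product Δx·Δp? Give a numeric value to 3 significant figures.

0.501

Δx = √(⟨x²⟩−⟨x⟩²), Δp = √(⟨p²⟩−⟨p⟩²).
Expand each integrand as polynomial × e^(−2αx²) and use ∫x^(2j)·e^(−2αx²) dx = (2j−1)!!/(4α)^j · √(π/(2α)), odd powers → 0; here √(π/(2α)) = 0.69953. Differentiate with the product rule, d/dx e^(−αx²) = −2αx·e^(−αx²).
Normalization: ∫|Ψ|² dx = 0.60247.
⟨x⟩ = 0.0000, ⟨x²⟩ = 0.056143 ⇒ Δx = 0.23695.
⟨p⟩ = 0.0000, ⟨p²⟩ = 4.4750 ⇒ Δp = 2.1154.
Δx·Δp = 0.50124.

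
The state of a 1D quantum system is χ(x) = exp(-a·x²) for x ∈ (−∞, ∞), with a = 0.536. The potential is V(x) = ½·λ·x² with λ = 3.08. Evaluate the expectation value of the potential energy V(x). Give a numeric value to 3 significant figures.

0.718

⟨V⟩ = ∫ V(x)·|χ|² dx / ∫|χ|² dx.
Gaussian moments: ∫x^(2j)·e^(−2ax²) dx = (2j−1)!!/(4a)^j · √(π/(2a)), odd powers integrate to 0; here √(π/(2a)) = 1.7119.
State is unnormalized: ∫|χ|² dx = 1.7119, and ∫χ*·V(x)·χ dx = 1.2296, so ⟨V⟩ = 1.2296 / 1.7119.
⟨V⟩ = 0.71828.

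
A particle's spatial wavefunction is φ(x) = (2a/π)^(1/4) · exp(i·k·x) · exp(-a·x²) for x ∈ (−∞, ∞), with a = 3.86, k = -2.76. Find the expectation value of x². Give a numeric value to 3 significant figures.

0.0648

⟨x²⟩ = ∫ x²·|φ|² dx (integrals over the domain).
Gaussian moments: ∫x^(2j)·e^(−2ax²) dx = (2j−1)!!/(4a)^j · √(π/(2a)), odd powers integrate to 0; here √(π/(2a)) = 0.63792.
⟨x²⟩ = 0.064767.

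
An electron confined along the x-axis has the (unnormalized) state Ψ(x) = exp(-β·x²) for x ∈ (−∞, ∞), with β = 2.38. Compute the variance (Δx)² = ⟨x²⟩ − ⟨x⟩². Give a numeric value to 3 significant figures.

Compute ⟨x⟩ and ⟨x²⟩ separately, then (Δx)² = ⟨x²⟩ − ⟨x⟩².
Gaussian moments: ∫x^(2j)·e^(−2βx²) dx = (2j−1)!!/(4β)^j · √(π/(2β)), odd powers integrate to 0; here √(π/(2β)) = 0.81240.
Normalization: ∫|Ψ|² dx = 0.81240.
⟨x⟩ = 0.0000 and ⟨x²⟩ = 0.10504.
(Δx)² = 0.10504 − (0.0000)² = 0.10504.

0.105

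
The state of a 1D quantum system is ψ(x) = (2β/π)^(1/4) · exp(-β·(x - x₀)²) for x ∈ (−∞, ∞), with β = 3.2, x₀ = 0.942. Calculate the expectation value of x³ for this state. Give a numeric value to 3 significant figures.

⟨x³⟩ = ∫ x³·|ψ|² dx (integrals over the domain).
Gaussian moments (u = x − x₀): ∫u^(2j)·e^(−2βu²) du = (2j−1)!!/(4β)^j · √(π/(2β)), odd powers integrate to 0; here √(π/(2β)) = 0.70062.
⟨x³⟩ = 1.0567.

1.06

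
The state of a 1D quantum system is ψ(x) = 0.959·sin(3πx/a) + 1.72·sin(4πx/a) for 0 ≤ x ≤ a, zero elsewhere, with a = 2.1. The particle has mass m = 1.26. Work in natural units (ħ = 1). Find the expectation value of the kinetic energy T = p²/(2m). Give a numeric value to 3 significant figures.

12.7

T = −(ħ²/2m) d²/dx², so ⟨T⟩ = −(ħ²/2m) ∫ ψ*·ψ'' dx / ∫|ψ|² dx; with m = 1.26.
d²/dx² sin(jπx/a) = −(jπ/a)²·sin(jπx/a); on 0 ≤ x ≤ a, ∫sin²(jπx/a) dx = a/2 and ∫sin(jπx/a)·sin(lπx/a) dx = 0 for j ≠ l, so only diagonal terms survive in ∫|ψ|² and ∫ψ·ψ″; ∫ψ·ψ′ dx = [ψ²/2] between the walls = 0.
State is unnormalized: ∫|ψ|² dx = 4.0720, and ∫ψ*·(−ħ²/2m · ψ'') dx = 51.858, so ⟨T⟩ = 51.858 / 4.0720.
⟨T⟩ = 12.735.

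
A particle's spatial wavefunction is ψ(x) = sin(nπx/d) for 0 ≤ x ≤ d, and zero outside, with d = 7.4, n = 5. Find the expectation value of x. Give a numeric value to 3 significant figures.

3.70

⟨x⟩ = ∫ x·|ψ|² dx / ∫|ψ|² dx (integrals over the domain).
With sin²θ = (1 − cos2θ)/2 on 0 ≤ x ≤ d: ∫sin²(nπx/d) dx = d/2, ∫x·sin²(nπx/d) dx = d²/4, ∫x²·sin²(nπx/d) dx = d³·(1/6 − 1/(4n²π²)); higher powers xᵏ the same way, integrating xᵏ·cos(2nπx/d) by parts.
State is unnormalized: ∫|ψ|² dx = 3.7000, and ∫ψ*·x·ψ dx = 13.690, so ⟨x⟩ = 13.690 / 3.7000.
⟨x⟩ = 3.7000.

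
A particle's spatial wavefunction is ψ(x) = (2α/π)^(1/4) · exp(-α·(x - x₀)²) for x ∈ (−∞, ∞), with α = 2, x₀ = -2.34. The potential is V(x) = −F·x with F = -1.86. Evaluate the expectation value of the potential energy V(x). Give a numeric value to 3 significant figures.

⟨V⟩ = ∫ V(x)·|ψ|² dx.
Gaussian moments (u = x − x₀): ∫u^(2j)·e^(−2αu²) du = (2j−1)!!/(4α)^j · √(π/(2α)), odd powers integrate to 0; here √(π/(2α)) = 0.88623.
⟨V⟩ = -4.3524.

-4.35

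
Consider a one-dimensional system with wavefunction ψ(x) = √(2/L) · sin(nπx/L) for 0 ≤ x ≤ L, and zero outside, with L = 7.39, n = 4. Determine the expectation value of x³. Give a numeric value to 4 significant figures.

⟨x³⟩ = ∫ x³·|ψ|² dx (integrals over the domain).
With sin²θ = (1 − cos2θ)/2 on 0 ≤ x ≤ L: ∫sin²(nπx/L) dx = L/2, ∫x·sin²(nπx/L) dx = L²/4, ∫x²·sin²(nπx/L) dx = L³·(1/6 − 1/(4n²π²)); higher powers xᵏ the same way, integrating xᵏ·cos(2nπx/L) by parts.
⟨x³⟩ = 98.979.

98.98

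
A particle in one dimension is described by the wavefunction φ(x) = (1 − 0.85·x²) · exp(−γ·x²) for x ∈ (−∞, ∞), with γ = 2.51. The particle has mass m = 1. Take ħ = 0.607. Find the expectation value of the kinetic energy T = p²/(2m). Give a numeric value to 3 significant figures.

T = −(ħ²/2m) d²/dx², so ⟨T⟩ = −(ħ²/2m) ∫ φ*·φ'' dx / ∫|φ|² dx; with m = 1.
Expand each integrand as polynomial × e^(−2γx²) and use ∫x^(2j)·e^(−2γx²) dx = (2j−1)!!/(4γ)^j · √(π/(2γ)), odd powers → 0; here √(π/(2γ)) = 0.79108. Differentiate with the product rule, d/dx e^(−γx²) = −2γx·e^(−γx²).
State is unnormalized: ∫|φ|² dx = 0.67415, and ∫φ*·(−ħ²/2m · φ'') dx = 0.44609, so ⟨T⟩ = 0.44609 / 0.67415.
⟨T⟩ = 0.66171.

0.662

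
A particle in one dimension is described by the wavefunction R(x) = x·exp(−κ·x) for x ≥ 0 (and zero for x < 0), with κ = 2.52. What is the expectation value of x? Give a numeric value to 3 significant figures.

0.595

⟨x⟩ = ∫ x·|R|² dx / ∫|R|² dx (integrals over the domain).
Every integrand reduces to terms xʲ·e^(−2κx) on [0, ∞); use ∫₀^∞ xʲ·e^(−2κx) dx = j!/(2κ)^(j+1).
State is unnormalized: ∫|R|² dx = 0.015622, and ∫R*·x·R dx = 0.0092988, so ⟨x⟩ = 0.0092988 / 0.015622.
⟨x⟩ = 0.59524.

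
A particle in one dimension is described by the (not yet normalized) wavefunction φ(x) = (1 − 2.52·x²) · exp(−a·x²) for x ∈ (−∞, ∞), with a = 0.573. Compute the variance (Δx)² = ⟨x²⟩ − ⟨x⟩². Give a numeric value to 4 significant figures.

Compute ⟨x⟩ and ⟨x²⟩ separately, then (Δx)² = ⟨x²⟩ − ⟨x⟩².
Expand each integrand as polynomial × e^(−2ax²) and use ∫x^(2j)·e^(−2ax²) dx = (2j−1)!!/(4a)^j · √(π/(2a)), odd powers → 0; here √(π/(2a)) = 1.6557.
Normalization: ∫|φ|² dx = 4.0194.
⟨x⟩ = 0.0000 and ⟨x²⟩ = 2.2530.
(Δx)² = 2.2530 − (0.0000)² = 2.2530.

2.253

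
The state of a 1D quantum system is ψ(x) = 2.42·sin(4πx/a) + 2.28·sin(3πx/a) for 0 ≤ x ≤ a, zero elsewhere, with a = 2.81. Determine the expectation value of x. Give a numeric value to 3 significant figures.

⟨x⟩ = ∫ x·|ψ|² dx / ∫|ψ|² dx (integrals over the domain).
On 0 ≤ x ≤ a (j ≠ l): ∫sin²(jπx/a) dx = a/2, ∫sin(jπx/a)·sin(lπx/a) dx = 0; diagonal moments ∫x·sin²(jπx/a) dx = a²/4, ∫x²·sin²(jπx/a) dx = a³·(1/6 − 1/(4j²π²)); cross terms ∫x·sin(jπx/a)·sin(lπx/a) dx = 0 for j + l even and −4jla²/(π²(j² − l²)²) for j + l odd, ∫x²·sin(jπx/a)·sin(lπx/a) dx = (−1)^(j+l)·4jla³/(π²(j² − l²)²); higher powers the same way via product-to-sum and parts.
State is unnormalized: ∫|ψ|² dx = 15.532, and ∫ψ*·x·ψ dx = 13.174, so ⟨x⟩ = 13.174 / 15.532.
⟨x⟩ = 0.84818.

0.848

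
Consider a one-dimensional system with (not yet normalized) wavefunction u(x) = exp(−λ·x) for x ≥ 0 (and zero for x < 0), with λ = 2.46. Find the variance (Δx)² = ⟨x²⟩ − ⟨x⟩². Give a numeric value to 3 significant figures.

Compute ⟨x⟩ and ⟨x²⟩ separately, then (Δx)² = ⟨x²⟩ − ⟨x⟩².
Every integrand reduces to terms xʲ·e^(−2λx) on [0, ∞); use ∫₀^∞ xʲ·e^(−2λx) dx = j!/(2λ)^(j+1).
Normalization: ∫|u|² dx = 0.20325.
⟨x⟩ = 0.20325 and ⟨x²⟩ = 0.082623.
(Δx)² = 0.082623 − (0.20325)² = 0.041311.

0.0413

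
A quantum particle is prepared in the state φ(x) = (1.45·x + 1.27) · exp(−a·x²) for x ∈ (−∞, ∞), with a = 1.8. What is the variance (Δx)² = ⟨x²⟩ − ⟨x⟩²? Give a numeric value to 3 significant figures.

0.109

Compute ⟨x⟩ and ⟨x²⟩ separately, then (Δx)² = ⟨x²⟩ − ⟨x⟩².
Expand each integrand as polynomial × e^(−2ax²) and use ∫x^(2j)·e^(−2ax²) dx = (2j−1)!!/(4a)^j · √(π/(2a)), odd powers → 0; here √(π/(2a)) = 0.93417.
Normalization: ∫|φ|² dx = 1.7795.
⟨x⟩ = 0.26853 and ⟨x²⟩ = 0.18147.
(Δx)² = 0.18147 − (0.26853)² = 0.10936.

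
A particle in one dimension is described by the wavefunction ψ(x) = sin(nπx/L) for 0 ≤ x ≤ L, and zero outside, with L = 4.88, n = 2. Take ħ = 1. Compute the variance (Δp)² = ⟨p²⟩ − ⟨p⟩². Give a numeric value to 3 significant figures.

1.66

Compute ⟨p⟩ and ⟨p²⟩ separately; (Δp)² = ⟨p²⟩ − ⟨p⟩².
d/dx sin(nπx/L) = (nπ/L)·cos(nπx/L) and d²/dx² sin(nπx/L) = −(nπ/L)²·sin(nπx/L); on 0 ≤ x ≤ L, ∫sin²(nπx/L) dx = L/2 and ∫sin(nπx/L)·cos(nπx/L) dx = 0.
Normalization: ∫|ψ|² dx = 2.4400.
⟨p⟩ = 0.0000 and ⟨p²⟩ = 1.6578.
(Δp)² = 1.6578 − (0.0000)² = 1.6578.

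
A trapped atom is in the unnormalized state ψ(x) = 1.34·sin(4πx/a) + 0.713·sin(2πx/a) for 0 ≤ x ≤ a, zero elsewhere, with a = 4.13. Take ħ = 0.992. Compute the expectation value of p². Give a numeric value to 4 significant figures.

p² ψ = −ħ² d²ψ/dx²; ⟨p²⟩ = −ħ² ∫ ψ*·ψ'' dx / ∫|ψ|² dx.
d²/dx² sin(jπx/a) = −(jπ/a)²·sin(jπx/a); on 0 ≤ x ≤ a, ∫sin²(jπx/a) dx = a/2 and ∫sin(jπx/a)·sin(lπx/a) dx = 0 for j ≠ l, so only diagonal terms survive in ∫|ψ|² and ∫ψ·ψ″; ∫ψ·ψ′ dx = [ψ²/2] between the walls = 0.
State is unnormalized: ∫|ψ|² dx = 4.7577, and ∫ψ*·(−ħ² ψ'') dx = 36.172, so ⟨p²⟩ = 36.172 / 4.7577.
⟨p²⟩ = 7.6028.

7.603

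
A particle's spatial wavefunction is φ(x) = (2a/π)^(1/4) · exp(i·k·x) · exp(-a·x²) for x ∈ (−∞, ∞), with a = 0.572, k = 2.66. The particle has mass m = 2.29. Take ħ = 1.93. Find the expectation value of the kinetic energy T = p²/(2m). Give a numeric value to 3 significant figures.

6.22

T = −(ħ²/2m) d²/dx², so ⟨T⟩ = −(ħ²/2m) ∫ φ*·φ'' dx; with m = 2.29.
Gaussian moments: ∫x^(2j)·e^(−2ax²) dx = (2j−1)!!/(4a)^j · √(π/(2a)), odd powers integrate to 0; here √(π/(2a)) = 1.6572. Derivatives: φ′ = (ik − 2ax)·φ, φ″ = ((ik − 2ax)² − 2a)·φ; the odd-in-x pieces drop out.
⟨T⟩ = 6.2198.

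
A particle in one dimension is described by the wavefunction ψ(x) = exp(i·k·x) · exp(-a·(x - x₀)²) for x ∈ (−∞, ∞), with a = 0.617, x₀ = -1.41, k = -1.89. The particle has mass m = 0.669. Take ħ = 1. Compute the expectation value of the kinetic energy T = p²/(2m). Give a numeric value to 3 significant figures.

3.13

T = −(ħ²/2m) d²/dx², so ⟨T⟩ = −(ħ²/2m) ∫ ψ*·ψ'' dx / ∫|ψ|² dx; with m = 0.669.
Gaussian moments (u = x − x₀): ∫u^(2j)·e^(−2au²) du = (2j−1)!!/(4a)^j · √(π/(2a)), odd powers integrate to 0; here √(π/(2a)) = 1.5956. Derivatives: ψ′ = (ik − 2au)·ψ, ψ″ = ((ik − 2au)² − 2a)·ψ; the odd-in-u pieces drop out.
State is unnormalized: ∫|ψ|² dx = 1.5956, and ∫ψ*·(−ħ²/2m · ψ'') dx = 4.9955, so ⟨T⟩ = 4.9955 / 1.5956.
⟨T⟩ = 3.1309.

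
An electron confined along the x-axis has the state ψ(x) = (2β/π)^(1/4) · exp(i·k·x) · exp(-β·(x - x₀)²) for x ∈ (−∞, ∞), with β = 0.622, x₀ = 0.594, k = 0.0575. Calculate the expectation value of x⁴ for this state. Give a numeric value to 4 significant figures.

⟨x⁴⟩ = ∫ x⁴·|ψ|² dx (integrals over the domain).
Gaussian moments (u = x − x₀): ∫u^(2j)·e^(−2βu²) du = (2j−1)!!/(4β)^j · √(π/(2β)), odd powers integrate to 0; here √(π/(2β)) = 1.5891.
⟨x⁴⟩ = 1.4600.

1.460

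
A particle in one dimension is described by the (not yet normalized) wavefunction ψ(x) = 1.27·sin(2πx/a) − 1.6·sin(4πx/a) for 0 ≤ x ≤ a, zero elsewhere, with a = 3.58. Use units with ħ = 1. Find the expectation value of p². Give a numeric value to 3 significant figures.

p² ψ = −ħ² d²ψ/dx²; ⟨p²⟩ = −ħ² ∫ ψ*·ψ'' dx / ∫|ψ|² dx.
d²/dx² sin(jπx/a) = −(jπ/a)²·sin(jπx/a); on 0 ≤ x ≤ a, ∫sin²(jπx/a) dx = a/2 and ∫sin(jπx/a)·sin(lπx/a) dx = 0 for j ≠ l, so only diagonal terms survive in ∫|ψ|² and ∫ψ·ψ″; ∫ψ·ψ′ dx = [ψ²/2] between the walls = 0.
State is unnormalized: ∫|ψ|² dx = 7.4695, and ∫ψ*·(−ħ² ψ'') dx = 65.354, so ⟨p²⟩ = 65.354 / 7.4695.
⟨p²⟩ = 8.7494.

8.75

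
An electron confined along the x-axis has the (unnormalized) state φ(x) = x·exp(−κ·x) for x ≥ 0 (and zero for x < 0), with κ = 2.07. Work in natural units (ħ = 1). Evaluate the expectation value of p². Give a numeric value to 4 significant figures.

4.285

p² φ = −ħ² d²φ/dx²; ⟨p²⟩ = −ħ² ∫ φ*·φ'' dx / ∫|φ|² dx.
Differentiate x·exp(−κ·x) with the product rule; every integrand then reduces to terms xʲ·e^(−2κx) on [0, ∞), with ∫₀^∞ xʲ·e^(−2κx) dx = j!/(2κ)^(j+1).
State is unnormalized: ∫|φ|² dx = 0.028186, and ∫φ*·(−ħ² φ'') dx = 0.12077, so ⟨p²⟩ = 0.12077 / 0.028186.
⟨p²⟩ = 4.2849.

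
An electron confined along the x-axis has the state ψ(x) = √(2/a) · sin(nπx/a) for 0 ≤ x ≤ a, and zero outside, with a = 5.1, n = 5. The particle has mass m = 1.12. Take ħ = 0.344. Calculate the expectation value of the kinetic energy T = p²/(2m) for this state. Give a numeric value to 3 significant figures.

T = −(ħ²/2m) d²/dx², so ⟨T⟩ = −(ħ²/2m) ∫ ψ*·ψ'' dx; with m = 1.12.
d/dx sin(nπx/a) = (nπ/a)·cos(nπx/a) and d²/dx² sin(nπx/a) = −(nπ/a)²·sin(nπx/a); on 0 ≤ x ≤ a, ∫sin²(nπx/a) dx = a/2 and ∫sin(nπx/a)·cos(nπx/a) dx = 0.
⟨T⟩ = 0.50115.

0.501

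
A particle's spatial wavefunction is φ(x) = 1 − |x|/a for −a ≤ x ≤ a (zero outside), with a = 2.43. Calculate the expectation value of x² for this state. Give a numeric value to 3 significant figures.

0.590

⟨x²⟩ = ∫ x²·|φ|² dx / ∫|φ|² dx (integrals over the domain).
φ is even, so ∫ over [−a, a] = 2∫₀ᵃ with φ = 1 − x/a there: ∫₀ᵃ (1 − x/a)² dx = a/3, ∫₀ᵃ x²(1 − x/a)² dx = a³/30, ∫₀ᵃ x⁴(1 − x/a)² dx = a⁵/105.
State is unnormalized: ∫|φ|² dx = 1.6200, and ∫φ*·x²·φ dx = 0.95659, so ⟨x²⟩ = 0.95659 / 1.6200.
⟨x²⟩ = 0.59049.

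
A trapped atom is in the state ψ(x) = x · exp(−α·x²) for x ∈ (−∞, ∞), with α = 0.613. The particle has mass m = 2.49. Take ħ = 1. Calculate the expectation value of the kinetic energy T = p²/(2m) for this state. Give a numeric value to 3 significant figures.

0.369

T = −(ħ²/2m) d²/dx², so ⟨T⟩ = −(ħ²/2m) ∫ ψ*·ψ'' dx / ∫|ψ|² dx; with m = 2.49.
Expand each integrand as polynomial × e^(−2αx²) and use ∫x^(2j)·e^(−2αx²) dx = (2j−1)!!/(4α)^j · √(π/(2α)), odd powers → 0; here √(π/(2α)) = 1.6008. Differentiate with the product rule, d/dx e^(−αx²) = −2αx·e^(−αx²).
State is unnormalized: ∫|ψ|² dx = 0.65284, and ∫ψ*·(−ħ²/2m · ψ'') dx = 0.24108, so ⟨T⟩ = 0.24108 / 0.65284.
⟨T⟩ = 0.36928.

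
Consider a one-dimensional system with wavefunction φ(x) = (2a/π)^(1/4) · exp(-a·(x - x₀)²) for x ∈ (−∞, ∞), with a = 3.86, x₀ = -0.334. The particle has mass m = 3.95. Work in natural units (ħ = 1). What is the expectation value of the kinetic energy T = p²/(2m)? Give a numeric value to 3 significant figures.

T = −(ħ²/2m) d²/dx², so ⟨T⟩ = −(ħ²/2m) ∫ φ*·φ'' dx; with m = 3.95.
Gaussian moments (u = x − x₀): ∫u^(2j)·e^(−2au²) du = (2j−1)!!/(4a)^j · √(π/(2a)), odd powers integrate to 0; here √(π/(2a)) = 0.63792. Derivatives: d/dx e^(−au²) = −2au·e^(−au²), d²/dx² e^(−au²) = (4a²u² − 2a)·e^(−au²).
⟨T⟩ = 0.48861.

0.489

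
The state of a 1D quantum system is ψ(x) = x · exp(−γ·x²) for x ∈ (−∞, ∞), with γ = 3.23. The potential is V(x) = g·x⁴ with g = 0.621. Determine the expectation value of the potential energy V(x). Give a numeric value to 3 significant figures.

⟨V⟩ = ∫ V(x)·|ψ|² dx / ∫|ψ|² dx.
Expand each integrand as polynomial × e^(−2γx²) and use ∫x^(2j)·e^(−2γx²) dx = (2j−1)!!/(4γ)^j · √(π/(2γ)), odd powers → 0; here √(π/(2γ)) = 0.69736.
State is unnormalized: ∫|ψ|² dx = 0.053975, and ∫ψ*·V(x)·ψ dx = 0.0030120, so ⟨V⟩ = 0.0030120 / 0.053975.
⟨V⟩ = 0.055803.

0.0558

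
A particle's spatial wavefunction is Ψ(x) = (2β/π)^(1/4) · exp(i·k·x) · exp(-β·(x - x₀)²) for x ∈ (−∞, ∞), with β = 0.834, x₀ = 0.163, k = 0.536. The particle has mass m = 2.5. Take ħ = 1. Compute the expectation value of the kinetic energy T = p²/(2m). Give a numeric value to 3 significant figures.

0.224

T = −(ħ²/2m) d²/dx², so ⟨T⟩ = −(ħ²/2m) ∫ Ψ*·Ψ'' dx; with m = 2.5.
Gaussian moments (u = x − x₀): ∫u^(2j)·e^(−2βu²) du = (2j−1)!!/(4β)^j · √(π/(2β)), odd powers integrate to 0; here √(π/(2β)) = 1.3724. Derivatives: Ψ′ = (ik − 2βu)·Ψ, Ψ″ = ((ik − 2βu)² − 2β)·Ψ; the odd-in-u pieces drop out.
⟨T⟩ = 0.22426.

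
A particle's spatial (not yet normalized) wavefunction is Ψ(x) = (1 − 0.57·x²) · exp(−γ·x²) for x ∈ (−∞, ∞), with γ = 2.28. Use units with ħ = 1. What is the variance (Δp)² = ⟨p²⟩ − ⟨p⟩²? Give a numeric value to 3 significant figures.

Compute ⟨p⟩ and ⟨p²⟩ separately; (Δp)² = ⟨p²⟩ − ⟨p⟩².
Expand each integrand as polynomial × e^(−2γx²) and use ∫x^(2j)·e^(−2γx²) dx = (2j−1)!!/(4γ)^j · √(π/(2γ)), odd powers → 0; here √(π/(2γ)) = 0.83003. Differentiate with the product rule, d/dx e^(−γx²) = −2γx·e^(−γx²).
Normalization: ∫|Ψ|² dx = 0.73600.
⟨p⟩ = 0.0000 and ⟨p²⟩ = 2.9630.
(Δp)² = 2.9630 − (0.0000)² = 2.9630.

2.96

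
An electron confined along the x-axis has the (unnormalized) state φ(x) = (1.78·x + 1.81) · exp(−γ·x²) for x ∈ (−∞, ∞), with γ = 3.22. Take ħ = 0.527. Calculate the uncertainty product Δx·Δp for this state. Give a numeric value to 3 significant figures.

0.264

Δx = √(⟨x²⟩−⟨x⟩²), Δp = √(⟨p²⟩−⟨p⟩²).
Expand each integrand as polynomial × e^(−2γx²) and use ∫x^(2j)·e^(−2γx²) dx = (2j−1)!!/(4γ)^j · √(π/(2γ)), odd powers → 0; here √(π/(2γ)) = 0.69844. Differentiate with the product rule, d/dx e^(−γx²) = −2γx·e^(−γx²).
Normalization: ∫|φ|² dx = 2.4600.
⟨x⟩ = 0.14204, ⟨x²⟩ = 0.088485 ⇒ Δx = 0.26136.
⟨p⟩ = 0.0000, ⟨p²⟩ = 1.0192 ⇒ Δp = 1.0096.
Δx·Δp = 0.26386.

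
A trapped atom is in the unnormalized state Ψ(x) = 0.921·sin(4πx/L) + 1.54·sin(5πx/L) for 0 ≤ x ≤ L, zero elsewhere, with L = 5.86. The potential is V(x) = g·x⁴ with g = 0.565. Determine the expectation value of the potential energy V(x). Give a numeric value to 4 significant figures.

⟨V⟩ = ∫ V(x)·|Ψ|² dx / ∫|Ψ|² dx.
On 0 ≤ x ≤ L (j ≠ l): ∫sin²(jπx/L) dx = L/2, ∫sin(jπx/L)·sin(lπx/L) dx = 0; diagonal moments ∫x·sin²(jπx/L) dx = L²/4, ∫x²·sin²(jπx/L) dx = L³·(1/6 − 1/(4j²π²)); cross terms ∫x·sin(jπx/L)·sin(lπx/L) dx = 0 for j + l even and −4jlL²/(π²(j² − l²)²) for j + l odd, ∫x²·sin(jπx/L)·sin(lπx/L) dx = (−1)^(j+l)·4jlL³/(π²(j² − l²)²); higher powers the same way via product-to-sum and parts.
State is unnormalized: ∫|Ψ|² dx = 9.4341, and ∫Ψ*·V(x)·Ψ dx = 375.65, so ⟨V⟩ = 375.65 / 9.4341.
⟨V⟩ = 39.818.

39.82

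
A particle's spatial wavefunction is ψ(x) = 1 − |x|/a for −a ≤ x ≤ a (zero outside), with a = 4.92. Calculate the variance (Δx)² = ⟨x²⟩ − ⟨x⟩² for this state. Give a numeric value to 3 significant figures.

2.42

Compute ⟨x⟩ and ⟨x²⟩ separately, then (Δx)² = ⟨x²⟩ − ⟨x⟩².
ψ is even, so ∫ over [−a, a] = 2∫₀ᵃ with ψ = 1 − x/a there: ∫₀ᵃ (1 − x/a)² dx = a/3, ∫₀ᵃ x²(1 − x/a)² dx = a³/30, ∫₀ᵃ x⁴(1 − x/a)² dx = a⁵/105.
Normalization: ∫|ψ|² dx = 3.2800.
⟨x⟩ = 0.0000 and ⟨x²⟩ = 2.4206.
(Δx)² = 2.4206 − (0.0000)² = 2.4206.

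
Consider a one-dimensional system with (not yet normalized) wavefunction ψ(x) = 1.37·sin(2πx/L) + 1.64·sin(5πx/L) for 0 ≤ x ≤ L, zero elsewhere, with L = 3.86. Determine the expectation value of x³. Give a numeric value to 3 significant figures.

12.3

⟨x³⟩ = ∫ x³·|ψ|² dx / ∫|ψ|² dx (integrals over the domain).
On 0 ≤ x ≤ L (j ≠ l): ∫sin²(jπx/L) dx = L/2, ∫sin(jπx/L)·sin(lπx/L) dx = 0; diagonal moments ∫x·sin²(jπx/L) dx = L²/4, ∫x²·sin²(jπx/L) dx = L³·(1/6 − 1/(4j²π²)); cross terms ∫x·sin(jπx/L)·sin(lπx/L) dx = 0 for j + l even and −4jlL²/(π²(j² − l²)²) for j + l odd, ∫x²·sin(jπx/L)·sin(lπx/L) dx = (−1)^(j+l)·4jlL³/(π²(j² − l²)²); higher powers the same way via product-to-sum and parts.
State is unnormalized: ∫|ψ|² dx = 8.8133, and ∫ψ*·x³·ψ dx = 108.84, so ⟨x³⟩ = 108.84 / 8.8133.
⟨x³⟩ = 12.349.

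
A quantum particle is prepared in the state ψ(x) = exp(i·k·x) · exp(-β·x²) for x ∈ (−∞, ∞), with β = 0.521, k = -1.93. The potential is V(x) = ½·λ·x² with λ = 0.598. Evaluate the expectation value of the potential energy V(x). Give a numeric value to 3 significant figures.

⟨V⟩ = ∫ V(x)·|ψ|² dx / ∫|ψ|² dx.
Gaussian moments: ∫x^(2j)·e^(−2βx²) dx = (2j−1)!!/(4β)^j · √(π/(2β)), odd powers integrate to 0; here √(π/(2β)) = 1.7364.
State is unnormalized: ∫|ψ|² dx = 1.7364, and ∫ψ*·V(x)·ψ dx = 0.24912, so ⟨V⟩ = 0.24912 / 1.7364.
⟨V⟩ = 0.14347.

0.143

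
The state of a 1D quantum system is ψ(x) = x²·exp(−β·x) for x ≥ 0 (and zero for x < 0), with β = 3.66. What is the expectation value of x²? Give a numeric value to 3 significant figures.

0.560

⟨x²⟩ = ∫ x²·|ψ|² dx / ∫|ψ|² dx (integrals over the domain).
Every integrand reduces to terms xʲ·e^(−2βx) on [0, ∞); use ∫₀^∞ xʲ·e^(−2βx) dx = j!/(2β)^(j+1).
State is unnormalized: ∫|ψ|² dx = 0.0011420, and ∫ψ*·x²·ψ dx = 0.00063937, so ⟨x²⟩ = 0.00063937 / 0.0011420.
⟨x²⟩ = 0.55989.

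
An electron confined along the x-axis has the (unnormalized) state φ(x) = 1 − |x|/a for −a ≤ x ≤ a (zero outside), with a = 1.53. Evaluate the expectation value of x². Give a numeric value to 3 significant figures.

0.234

⟨x²⟩ = ∫ x²·|φ|² dx / ∫|φ|² dx (integrals over the domain).
φ is even, so ∫ over [−a, a] = 2∫₀ᵃ with φ = 1 − x/a there: ∫₀ᵃ (1 − x/a)² dx = a/3, ∫₀ᵃ x²(1 − x/a)² dx = a³/30, ∫₀ᵃ x⁴(1 − x/a)² dx = a⁵/105.
State is unnormalized: ∫|φ|² dx = 1.0200, and ∫φ*·x²·φ dx = 0.23877, so ⟨x²⟩ = 0.23877 / 1.0200.
⟨x²⟩ = 0.23409.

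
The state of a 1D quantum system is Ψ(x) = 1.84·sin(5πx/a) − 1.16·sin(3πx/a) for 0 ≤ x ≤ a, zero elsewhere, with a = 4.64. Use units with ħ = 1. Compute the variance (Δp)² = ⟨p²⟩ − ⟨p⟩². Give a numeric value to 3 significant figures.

Compute ⟨p⟩ and ⟨p²⟩ separately; (Δp)² = ⟨p²⟩ − ⟨p⟩².
d²/dx² sin(jπx/a) = −(jπ/a)²·sin(jπx/a); on 0 ≤ x ≤ a, ∫sin²(jπx/a) dx = a/2 and ∫sin(jπx/a)·sin(lπx/a) dx = 0 for j ≠ l, so only diagonal terms survive in ∫|Ψ|² and ∫Ψ·Ψ″; ∫Ψ·Ψ′ dx = [Ψ²/2] between the walls = 0.
Normalization: ∫|Ψ|² dx = 10.976.
⟨p⟩ = 0.0000 and ⟨p²⟩ = 9.3744.
(Δp)² = 9.3744 − (0.0000)² = 9.3744.

9.37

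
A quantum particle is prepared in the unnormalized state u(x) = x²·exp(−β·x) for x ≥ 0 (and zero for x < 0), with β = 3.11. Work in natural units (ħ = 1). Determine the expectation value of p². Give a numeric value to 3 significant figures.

3.22

p² u = −ħ² d²u/dx²; ⟨p²⟩ = −ħ² ∫ u*·u'' dx / ∫|u|² dx.
Differentiate x²·exp(−β·x) with the product rule; every integrand then reduces to terms xʲ·e^(−2βx) on [0, ∞), with ∫₀^∞ xʲ·e^(−2βx) dx = j!/(2β)^(j+1).
State is unnormalized: ∫|u|² dx = 0.0025779, and ∫u*·(−ħ² u'') dx = 0.0083111, so ⟨p²⟩ = 0.0083111 / 0.0025779.
⟨p²⟩ = 3.2240.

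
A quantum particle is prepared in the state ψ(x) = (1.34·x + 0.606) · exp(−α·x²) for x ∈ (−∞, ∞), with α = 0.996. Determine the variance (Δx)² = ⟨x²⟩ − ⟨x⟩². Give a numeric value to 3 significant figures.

0.279

Compute ⟨x⟩ and ⟨x²⟩ separately, then (Δx)² = ⟨x²⟩ − ⟨x⟩².
Expand each integrand as polynomial × e^(−2αx²) and use ∫x^(2j)·e^(−2αx²) dx = (2j−1)!!/(4α)^j · √(π/(2α)), odd powers → 0; here √(π/(2α)) = 1.2558.
Normalization: ∫|ψ|² dx = 1.0272.
⟨x⟩ = 0.49839 and ⟨x²⟩ = 0.52762.
(Δx)² = 0.52762 − (0.49839)² = 0.27923.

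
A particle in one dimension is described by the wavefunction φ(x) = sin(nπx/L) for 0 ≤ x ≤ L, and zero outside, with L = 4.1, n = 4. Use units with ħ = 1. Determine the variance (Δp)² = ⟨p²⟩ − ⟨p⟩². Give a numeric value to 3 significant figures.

9.39

Compute ⟨p⟩ and ⟨p²⟩ separately; (Δp)² = ⟨p²⟩ − ⟨p⟩².
d/dx sin(nπx/L) = (nπ/L)·cos(nπx/L) and d²/dx² sin(nπx/L) = −(nπ/L)²·sin(nπx/L); on 0 ≤ x ≤ L, ∫sin²(nπx/L) dx = L/2 and ∫sin(nπx/L)·cos(nπx/L) dx = 0.
Normalization: ∫|φ|² dx = 2.0500.
⟨p⟩ = 0.0000 and ⟨p²⟩ = 9.3940.
(Δp)² = 9.3940 − (0.0000)² = 9.3940.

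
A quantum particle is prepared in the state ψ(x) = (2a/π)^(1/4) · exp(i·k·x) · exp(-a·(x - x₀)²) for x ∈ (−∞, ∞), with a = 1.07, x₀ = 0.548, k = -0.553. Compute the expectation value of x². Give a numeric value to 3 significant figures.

0.534

⟨x²⟩ = ∫ x²·|ψ|² dx (integrals over the domain).
Gaussian moments (u = x − x₀): ∫u^(2j)·e^(−2au²) du = (2j−1)!!/(4a)^j · √(π/(2a)), odd powers integrate to 0; here √(π/(2a)) = 1.2116.
⟨x²⟩ = 0.53395.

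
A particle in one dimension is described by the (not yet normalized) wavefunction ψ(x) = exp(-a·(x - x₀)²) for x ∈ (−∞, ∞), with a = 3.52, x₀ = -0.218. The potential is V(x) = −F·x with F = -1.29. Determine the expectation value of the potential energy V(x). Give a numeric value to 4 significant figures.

-0.2812

⟨V⟩ = ∫ V(x)·|ψ|² dx / ∫|ψ|² dx.
Gaussian moments (u = x − x₀): ∫u^(2j)·e^(−2au²) du = (2j−1)!!/(4a)^j · √(π/(2a)), odd powers integrate to 0; here √(π/(2a)) = 0.66802.
State is unnormalized: ∫|ψ|² dx = 0.66802, and ∫ψ*·V(x)·ψ dx = -0.18786, so ⟨V⟩ = -0.18786 / 0.66802.
⟨V⟩ = -0.28122.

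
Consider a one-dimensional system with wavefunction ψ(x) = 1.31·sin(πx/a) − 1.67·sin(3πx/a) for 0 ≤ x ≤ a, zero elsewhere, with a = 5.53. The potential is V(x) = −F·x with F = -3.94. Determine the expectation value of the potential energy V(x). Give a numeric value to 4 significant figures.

⟨V⟩ = ∫ V(x)·|ψ|² dx / ∫|ψ|² dx.
On 0 ≤ x ≤ a (j ≠ l): ∫sin²(jπx/a) dx = a/2, ∫sin(jπx/a)·sin(lπx/a) dx = 0; diagonal moments ∫x·sin²(jπx/a) dx = a²/4, ∫x²·sin²(jπx/a) dx = a³·(1/6 − 1/(4j²π²)); cross terms ∫x·sin(jπx/a)·sin(lπx/a) dx = 0 for j + l even and −4jla²/(π²(j² − l²)²) for j + l odd, ∫x²·sin(jπx/a)·sin(lπx/a) dx = (−1)^(j+l)·4jla³/(π²(j² − l²)²); higher powers the same way via product-to-sum and parts.
State is unnormalized: ∫|ψ|² dx = 12.456, and ∫ψ*·V(x)·ψ dx = 135.70, so ⟨V⟩ = 135.70 / 12.456.
⟨V⟩ = 10.894.

10.89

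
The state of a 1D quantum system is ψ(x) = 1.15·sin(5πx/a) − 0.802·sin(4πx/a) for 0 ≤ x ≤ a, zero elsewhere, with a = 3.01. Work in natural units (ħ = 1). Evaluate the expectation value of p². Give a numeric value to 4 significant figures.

p² ψ = −ħ² d²ψ/dx²; ⟨p²⟩ = −ħ² ∫ ψ*·ψ'' dx / ∫|ψ|² dx.
d²/dx² sin(jπx/a) = −(jπ/a)²·sin(jπx/a); on 0 ≤ x ≤ a, ∫sin²(jπx/a) dx = a/2 and ∫sin(jπx/a)·sin(lπx/a) dx = 0 for j ≠ l, so only diagonal terms survive in ∫|ψ|² and ∫ψ·ψ″; ∫ψ·ψ′ dx = [ψ²/2] between the walls = 0.
State is unnormalized: ∫|ψ|² dx = 2.9584, and ∫ψ*·(−ħ² ψ'') dx = 71.077, so ⟨p²⟩ = 71.077 / 2.9584.
⟨p²⟩ = 24.026.

24.03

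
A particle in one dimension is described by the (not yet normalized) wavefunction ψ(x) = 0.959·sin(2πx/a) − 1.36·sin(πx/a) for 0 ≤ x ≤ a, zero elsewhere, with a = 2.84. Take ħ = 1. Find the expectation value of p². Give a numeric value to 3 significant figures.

p² ψ = −ħ² d²ψ/dx²; ⟨p²⟩ = −ħ² ∫ ψ*·ψ'' dx / ∫|ψ|² dx.
d²/dx² sin(jπx/a) = −(jπ/a)²·sin(jπx/a); on 0 ≤ x ≤ a, ∫sin²(jπx/a) dx = a/2 and ∫sin(jπx/a)·sin(lπx/a) dx = 0 for j ≠ l, so only diagonal terms survive in ∫|ψ|² and ∫ψ·ψ″; ∫ψ·ψ′ dx = [ψ²/2] between the walls = 0.
State is unnormalized: ∫|ψ|² dx = 3.9324, and ∫ψ*·(−ħ² ψ'') dx = 9.6061, so ⟨p²⟩ = 9.6061 / 3.9324.
⟨p²⟩ = 2.4428.

2.44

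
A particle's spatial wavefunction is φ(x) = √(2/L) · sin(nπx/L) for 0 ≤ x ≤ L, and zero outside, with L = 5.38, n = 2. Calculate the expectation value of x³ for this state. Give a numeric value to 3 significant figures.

⟨x³⟩ = ∫ x³·|φ|² dx (integrals over the domain).
With sin²θ = (1 − cos2θ)/2 on 0 ≤ x ≤ L: ∫sin²(nπx/L) dx = L/2, ∫x·sin²(nπx/L) dx = L²/4, ∫x²·sin²(nπx/L) dx = L³·(1/6 − 1/(4n²π²)); higher powers xᵏ the same way, integrating xᵏ·cos(2nπx/L) by parts.
⟨x³⟩ = 35.972.

36.0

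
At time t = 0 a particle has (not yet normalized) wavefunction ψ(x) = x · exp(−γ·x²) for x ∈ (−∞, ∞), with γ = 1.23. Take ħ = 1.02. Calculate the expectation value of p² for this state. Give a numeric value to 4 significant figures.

p² ψ = −ħ² d²ψ/dx²; ⟨p²⟩ = −ħ² ∫ ψ*·ψ'' dx / ∫|ψ|² dx.
Expand each integrand as polynomial × e^(−2γx²) and use ∫x^(2j)·e^(−2γx²) dx = (2j−1)!!/(4γ)^j · √(π/(2γ)), odd powers → 0; here √(π/(2γ)) = 1.1301. Differentiate with the product rule, d/dx e^(−γx²) = −2γx·e^(−γx²).
State is unnormalized: ∫|ψ|² dx = 0.22969, and ∫ψ*·(−ħ² ψ'') dx = 0.88180, so ⟨p²⟩ = 0.88180 / 0.22969.
⟨p²⟩ = 3.8391.

3.839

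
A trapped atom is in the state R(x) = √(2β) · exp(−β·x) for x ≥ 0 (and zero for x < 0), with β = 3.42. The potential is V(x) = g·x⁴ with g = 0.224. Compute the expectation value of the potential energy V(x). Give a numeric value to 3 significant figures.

0.00246

⟨V⟩ = ∫ V(x)·|R|² dx.
Every integrand reduces to terms xʲ·e^(−2βx) on [0, ∞); use ∫₀^∞ xʲ·e^(−2βx) dx = j!/(2β)^(j+1).
⟨V⟩ = 0.0024560.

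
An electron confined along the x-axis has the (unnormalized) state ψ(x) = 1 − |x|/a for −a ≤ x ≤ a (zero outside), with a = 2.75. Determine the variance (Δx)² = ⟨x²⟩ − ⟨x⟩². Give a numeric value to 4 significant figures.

0.7563

Compute ⟨x⟩ and ⟨x²⟩ separately, then (Δx)² = ⟨x²⟩ − ⟨x⟩².
ψ is even, so ∫ over [−a, a] = 2∫₀ᵃ with ψ = 1 − x/a there: ∫₀ᵃ (1 − x/a)² dx = a/3, ∫₀ᵃ x²(1 − x/a)² dx = a³/30, ∫₀ᵃ x⁴(1 − x/a)² dx = a⁵/105.
Normalization: ∫|ψ|² dx = 1.8333.
⟨x⟩ = 0.0000 and ⟨x²⟩ = 0.75625.
(Δx)² = 0.75625 − (0.0000)² = 0.75625.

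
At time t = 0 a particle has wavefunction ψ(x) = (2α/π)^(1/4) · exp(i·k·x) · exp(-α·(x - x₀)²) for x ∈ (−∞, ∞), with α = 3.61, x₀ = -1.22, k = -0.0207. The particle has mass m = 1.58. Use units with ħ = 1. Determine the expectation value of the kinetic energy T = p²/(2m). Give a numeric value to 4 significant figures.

T = −(ħ²/2m) d²/dx², so ⟨T⟩ = −(ħ²/2m) ∫ ψ*·ψ'' dx; with m = 1.58.
Gaussian moments (u = x − x₀): ∫u^(2j)·e^(−2αu²) du = (2j−1)!!/(4α)^j · √(π/(2α)), odd powers integrate to 0; here √(π/(2α)) = 0.65964. Derivatives: ψ′ = (ik − 2αu)·ψ, ψ″ = ((ik − 2αu)² − 2α)·ψ; the odd-in-u pieces drop out.
⟨T⟩ = 1.1425.

1.143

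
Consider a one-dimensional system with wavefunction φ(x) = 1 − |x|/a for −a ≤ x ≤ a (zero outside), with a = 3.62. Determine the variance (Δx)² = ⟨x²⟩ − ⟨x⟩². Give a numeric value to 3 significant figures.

Compute ⟨x⟩ and ⟨x²⟩ separately, then (Δx)² = ⟨x²⟩ − ⟨x⟩².
φ is even, so ∫ over [−a, a] = 2∫₀ᵃ with φ = 1 − x/a there: ∫₀ᵃ (1 − x/a)² dx = a/3, ∫₀ᵃ x²(1 − x/a)² dx = a³/30, ∫₀ᵃ x⁴(1 − x/a)² dx = a⁵/105.
Normalization: ∫|φ|² dx = 2.4133.
⟨x⟩ = 0.0000 and ⟨x²⟩ = 1.3104.
(Δx)² = 1.3104 − (0.0000)² = 1.3104.

1.31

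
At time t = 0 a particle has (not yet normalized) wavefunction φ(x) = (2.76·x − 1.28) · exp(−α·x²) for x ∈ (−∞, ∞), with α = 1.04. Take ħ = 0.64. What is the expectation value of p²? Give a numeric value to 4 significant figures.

p² φ = −ħ² d²φ/dx²; ⟨p²⟩ = −ħ² ∫ φ*·φ'' dx / ∫|φ|² dx.
Expand each integrand as polynomial × e^(−2αx²) and use ∫x^(2j)·e^(−2αx²) dx = (2j−1)!!/(4α)^j · √(π/(2α)), odd powers → 0; here √(π/(2α)) = 1.2290. Differentiate with the product rule, d/dx e^(−αx²) = −2αx·e^(−αx²).
State is unnormalized: ∫|φ|² dx = 4.2640, and ∫φ*·(−ħ² φ'') dx = 3.7337, so ⟨p²⟩ = 3.7337 / 4.2640.
⟨p²⟩ = 0.87563.

0.8756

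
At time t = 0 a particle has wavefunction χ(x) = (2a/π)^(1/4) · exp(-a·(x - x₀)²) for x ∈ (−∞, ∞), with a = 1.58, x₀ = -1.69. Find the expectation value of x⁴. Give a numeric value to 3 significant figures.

⟨x⁴⟩ = ∫ x⁴·|χ|² dx (integrals over the domain).
Gaussian moments (u = x − x₀): ∫u^(2j)·e^(−2au²) du = (2j−1)!!/(4a)^j · √(π/(2a)), odd powers integrate to 0; here √(π/(2a)) = 0.99708.
⟨x⁴⟩ = 10.944.

10.9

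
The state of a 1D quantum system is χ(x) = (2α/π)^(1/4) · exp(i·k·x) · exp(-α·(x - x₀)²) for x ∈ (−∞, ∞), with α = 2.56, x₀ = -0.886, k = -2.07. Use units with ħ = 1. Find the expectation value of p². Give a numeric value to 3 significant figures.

p² χ = −ħ² d²χ/dx²; ⟨p²⟩ = −ħ² ∫ χ*·χ'' dx.
Gaussian moments (u = x − x₀): ∫u^(2j)·e^(−2αu²) du = (2j−1)!!/(4α)^j · √(π/(2α)), odd powers integrate to 0; here √(π/(2α)) = 0.78332. Derivatives: χ′ = (ik − 2αu)·χ, χ″ = ((ik − 2αu)² − 2α)·χ; the odd-in-u pieces drop out.
⟨p²⟩ = 6.8449.

6.84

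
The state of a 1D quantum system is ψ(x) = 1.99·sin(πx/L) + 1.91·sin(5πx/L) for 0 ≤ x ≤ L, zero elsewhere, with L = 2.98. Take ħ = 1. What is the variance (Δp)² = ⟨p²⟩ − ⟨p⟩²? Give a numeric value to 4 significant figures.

Compute ⟨p⟩ and ⟨p²⟩ separately; (Δp)² = ⟨p²⟩ − ⟨p⟩².
d²/dx² sin(jπx/L) = −(jπ/L)²·sin(jπx/L); on 0 ≤ x ≤ L, ∫sin²(jπx/L) dx = L/2 and ∫sin(jπx/L)·sin(lπx/L) dx = 0 for j ≠ l, so only diagonal terms survive in ∫|ψ|² and ∫ψ·ψ″; ∫ψ·ψ′ dx = [ψ²/2] between the walls = 0.
Normalization: ∫|ψ|² dx = 11.336.
⟨p⟩ = 0.0000 and ⟨p²⟩ = 13.901.
(Δp)² = 13.901 − (0.0000)² = 13.901.

13.90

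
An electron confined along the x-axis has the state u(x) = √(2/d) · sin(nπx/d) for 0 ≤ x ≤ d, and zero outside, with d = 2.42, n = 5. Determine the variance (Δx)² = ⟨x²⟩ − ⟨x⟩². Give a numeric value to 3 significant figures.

Compute ⟨x⟩ and ⟨x²⟩ separately, then (Δx)² = ⟨x²⟩ − ⟨x⟩².
With sin²θ = (1 − cos2θ)/2 on 0 ≤ x ≤ d: ∫sin²(nπx/d) dx = d/2, ∫x·sin²(nπx/d) dx = d²/4, ∫x²·sin²(nπx/d) dx = d³·(1/6 − 1/(4n²π²)); higher powers xᵏ the same way, integrating xᵏ·cos(2nπx/d) by parts.
⟨x⟩ = 1.2100 and ⟨x²⟩ = 1.9403.
(Δx)² = 1.9403 − (1.2100)² = 0.47617.

0.476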